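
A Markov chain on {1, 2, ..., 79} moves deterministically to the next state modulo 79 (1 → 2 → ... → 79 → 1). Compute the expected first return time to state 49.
E[T_49 | X_0 = 49] = 79

The chain cycles deterministically, so starting at state 49 it returns in exactly 79 steps. Equivalently, the stationary distribution is uniform π_j = 1/79 for every state j, so by Kac's formula E[T_49] = 1/π_49 = 79.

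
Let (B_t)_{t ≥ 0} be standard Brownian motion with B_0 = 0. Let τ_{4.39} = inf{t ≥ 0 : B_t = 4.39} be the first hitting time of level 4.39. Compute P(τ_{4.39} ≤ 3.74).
P(τ_{4.39} ≤ 3.74) = 2(1 − Φ(4.39/√3.74)) = 2(1 − Φ(2.2700)) ≈ 0.0232

By the reflection principle for standard BM, P(τ_b ≤ t) = 2 · P(B_t ≥ b). Since B_t ~ N(0, t), P(B_t ≥ 4.39) = 1 − Φ(4.39/√t) = 1 − Φ(4.39/√3.74) = 1 − Φ(2.2700) ≈ 0.01160. Doubling: P(τ_{4.39} ≤ 3.74) ≈ 2 · 0.01160 = 0.02320 ≈ 0.0232.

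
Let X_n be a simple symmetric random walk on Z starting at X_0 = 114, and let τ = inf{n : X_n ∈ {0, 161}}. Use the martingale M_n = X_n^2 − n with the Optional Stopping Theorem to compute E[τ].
E[τ] = 5358

M_n = X_n^2 − n is a martingale (since E[X_{n+1}^2 | F_n] = X_n^2 + 1). By OST (τ has finite mean in a bounded region), E[M_τ] = E[M_0] = X_0^2 − 0 = 114^2 = 12996. Also E[M_τ] = E[X_τ^2] − E[τ]. The walk exits at 0 or 161, with P(hit 161 first) = 114/161, so E[X_τ^2] = 161^2 · 114/161 + 0 = 18354. Thus E[τ] = E[X_τ^2] − E[M_τ] = 18354 − 12996 = 5358 = 114(161 − 114) = 5358.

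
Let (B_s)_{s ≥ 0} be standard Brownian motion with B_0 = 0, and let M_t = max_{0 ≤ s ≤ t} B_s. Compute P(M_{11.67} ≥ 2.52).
P(M_{11.67} ≥ 2.52) = 2·P(B_{11.67} ≥ 2.52) = 2(1 − Φ(2.52/√11.67)) ≈ 0.4607

By the reflection principle for Brownian motion, P(M_t ≥ a) = 2 · P(B_t ≥ a) for a ≥ 0. Since B_t ~ N(0, t), P(B_t ≥ 2.52) = 1 − Φ(2.52/√t) = 1 − Φ(2.52/√11.67) = 1 − Φ(0.7377). So
  P(M_{11.67} ≥ 2.52) = 2(1 − Φ(0.7377)) ≈ 0.4607.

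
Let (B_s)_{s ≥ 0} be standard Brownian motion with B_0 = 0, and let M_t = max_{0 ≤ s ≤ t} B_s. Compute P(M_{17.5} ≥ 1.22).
P(M_{17.5} ≥ 1.22) = 2·P(B_{17.5} ≥ 1.22) = 2(1 − Φ(1.22/√17.5)) ≈ 0.7706

By the reflection principle for Brownian motion, P(M_t ≥ a) = 2 · P(B_t ≥ a) for a ≥ 0. Since B_t ~ N(0, t), P(B_t ≥ 1.22) = 1 − Φ(1.22/√t) = 1 − Φ(1.22/√17.5) = 1 − Φ(0.2916). So
  P(M_{17.5} ≥ 1.22) = 2(1 − Φ(0.2916)) ≈ 0.7706.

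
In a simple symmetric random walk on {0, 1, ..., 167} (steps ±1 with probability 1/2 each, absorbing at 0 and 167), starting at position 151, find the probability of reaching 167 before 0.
P(hit 167 before 0) = 151/167

Let u_k = P(hit 167 before 0 | start at k). Then u_0 = 0, u_167 = 1, and u_k = u_{k-1}/2 + u_{k+1}/2 for 1 ≤ k ≤ 166. This harmonic recurrence is solved by u_k = k/167, giving u_151 = 151/167.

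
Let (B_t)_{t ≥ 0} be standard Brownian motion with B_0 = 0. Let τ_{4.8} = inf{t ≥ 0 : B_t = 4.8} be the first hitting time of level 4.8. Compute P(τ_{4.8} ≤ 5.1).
P(τ_{4.8} ≤ 5.1) = 2(1 − Φ(4.8/√5.1)) = 2(1 − Φ(2.1255)) ≈ 0.0335

By the reflection principle for standard BM, P(τ_b ≤ t) = 2 · P(B_t ≥ b). Since B_t ~ N(0, t), P(B_t ≥ 4.8) = 1 − Φ(4.8/√t) = 1 − Φ(4.8/√5.1) = 1 − Φ(2.1255) ≈ 0.01677. Doubling: P(τ_{4.8} ≤ 5.1) ≈ 2 · 0.01677 = 0.03354 ≈ 0.0335.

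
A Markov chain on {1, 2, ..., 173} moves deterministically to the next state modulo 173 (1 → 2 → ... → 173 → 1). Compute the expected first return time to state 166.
E[T_166 | X_0 = 166] = 173

The chain cycles deterministically, so starting at state 166 it returns in exactly 173 steps. Equivalently, the stationary distribution is uniform π_j = 1/173 for every state j, so by Kac's formula E[T_166] = 1/π_166 = 173.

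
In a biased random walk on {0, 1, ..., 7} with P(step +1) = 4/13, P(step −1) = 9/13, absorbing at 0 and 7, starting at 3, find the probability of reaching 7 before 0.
P(hit 7 before 0) = (1 − (9/4)^3) / (1 − (9/4)^7) = 34048/953317

Let u_k denote P(reach 7 before 0 | start at k). Boundary: u_0 = 0, u_7 = 1. Recurrence: u_k = 4/13·u_{k+1} + 9/13·u_{k-1} for 1 ≤ k ≤ 6. Try u_k = A + B·r^k with r = q/p = (9/13)/(4/13) = 9/4. Substitution satisfies the recurrence; boundary conditions give:
  u_k = (1 − r^k) / (1 − r^N) = (1 − (9/4)^3) / (1 − (9/4)^7) = 34048/953317.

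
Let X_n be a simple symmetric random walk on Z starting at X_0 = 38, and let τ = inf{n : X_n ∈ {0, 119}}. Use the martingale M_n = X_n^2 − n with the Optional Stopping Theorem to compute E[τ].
E[τ] = 3078

M_n = X_n^2 − n is a martingale (since E[X_{n+1}^2 | F_n] = X_n^2 + 1). By OST (τ has finite mean in a bounded region), E[M_τ] = E[M_0] = X_0^2 − 0 = 38^2 = 1444. Also E[M_τ] = E[X_τ^2] − E[τ]. The walk exits at 0 or 119, with P(hit 119 first) = 38/119, so E[X_τ^2] = 119^2 · 38/119 + 0 = 4522. Thus E[τ] = E[X_τ^2] − E[M_τ] = 4522 − 1444 = 3078 = 38(119 − 38) = 3078.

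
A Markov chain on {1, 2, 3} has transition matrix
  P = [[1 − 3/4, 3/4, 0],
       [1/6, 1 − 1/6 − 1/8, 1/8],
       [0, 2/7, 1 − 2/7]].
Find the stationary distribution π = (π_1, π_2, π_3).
π = (32/239, 144/239, 63/239)

This is a birth-death chain on three states, which satisfies detailed balance: π_1 · P_{12} = π_2 · P_{21} and π_2 · P_{23} = π_3 · P_{32}.
From π_1 · 3/4 = π_2 · 1/6: π_2/π_1 = (3/4)/(1/6) = 9/2.
From π_2 · 1/8 = π_3 · 2/7: π_3/π_2 = (1/8)/(2/7) = 7/16.
Take π_1 proportional to 1; then unnormalized π = (1, 9/2, 63/32). Normalize by dividing by the sum 239/32:
  π = (32/239, 144/239, 63/239).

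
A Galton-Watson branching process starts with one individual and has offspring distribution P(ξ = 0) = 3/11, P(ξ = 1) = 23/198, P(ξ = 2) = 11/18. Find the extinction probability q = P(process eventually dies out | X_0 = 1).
q = 54/121

The pgf is f(s) = 3/11 + 23/198·s + 11/18·s². The extinction probability q is the smallest fixed point of f in [0, 1]. Setting s = f(s):
  11/18·s² + (23/198 − 1)·s + 3/11 = 0
  11/18·s² − (3/11 + 11/18)·s + 3/11 = 0
which factors as (s − 1)·(11/18·s − 3/11) = 0, giving roots s = 1 and s = (3/11)/(11/18) = 54/121.
Mean offspring μ = 23/198 + 2·11/18 = 265/198 > 1 (supercritical), so q < 1. The extinction probability is the smaller root: q = (3/11)/(11/18) = 54/121.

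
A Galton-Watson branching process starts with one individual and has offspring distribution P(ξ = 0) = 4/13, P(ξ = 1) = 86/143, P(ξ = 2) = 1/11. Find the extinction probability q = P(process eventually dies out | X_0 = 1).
q = 1

Mean offspring μ = 0·4/13 + 1·86/143 + 2·1/11 = 112/143 ≤ 1. For μ ≤ 1 with offspring not concentrated at 1, the Galton-Watson process goes extinct almost surely, so q = 1.
(Algebraic check: The pgf is f(s) = 4/13 + 86/143·s + 1/11·s². The extinction probability q is the smallest fixed point of f in [0, 1]. Setting s = f(s):
  1/11·s² + (86/143 − 1)·s + 4/13 = 0
  1/11·s² − (4/13 + 1/11)·s + 4/13 = 0
which factors as (s − 1)·(1/11·s − 4/13) = 0, giving roots s = 1 and s = (4/13)/(1/11) = 44/13. Since 44/13 ≥ 1, the smallest root in [0, 1] is s = 1.)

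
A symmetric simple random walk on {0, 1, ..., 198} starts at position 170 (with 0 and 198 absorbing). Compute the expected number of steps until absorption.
E[τ | X_0 = 170] = 4760

Let v_k = E[τ | X_0 = k]. Boundary: v_0 = v_198 = 0. Recurrence: v_k = 1 + (v_{k-1} + v_{k+1})/2 for 1 ≤ k ≤ 197. The particular solution to v_k − (v_{k-1} + v_{k+1})/2 = 1 is v_k = −k^2. Adding homogeneous solution A + B k and matching boundaries gives v_k = k (198 − k). Substituting k = 170: v_170 = 170 · 28 = 4760.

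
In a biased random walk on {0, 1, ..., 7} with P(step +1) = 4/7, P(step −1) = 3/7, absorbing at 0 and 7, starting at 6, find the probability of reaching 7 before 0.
P(hit 7 before 0) = (1 − (3/4)^6) / (1 − (3/4)^7) = 13468/14197

Let u_k denote P(reach 7 before 0 | start at k). Boundary: u_0 = 0, u_7 = 1. Recurrence: u_k = 4/7·u_{k+1} + 3/7·u_{k-1} for 1 ≤ k ≤ 6. Try u_k = A + B·r^k with r = q/p = (3/7)/(4/7) = 3/4. Substitution satisfies the recurrence; boundary conditions give:
  u_k = (1 − r^k) / (1 − r^N) = (1 − (3/4)^6) / (1 − (3/4)^7) = 13468/14197.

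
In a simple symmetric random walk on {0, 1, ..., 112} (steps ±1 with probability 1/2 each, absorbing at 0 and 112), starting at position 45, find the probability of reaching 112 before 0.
P(hit 112 before 0) = 45/112

Let u_k = P(hit 112 before 0 | start at k). Then u_0 = 0, u_112 = 1, and u_k = u_{k-1}/2 + u_{k+1}/2 for 1 ≤ k ≤ 111. This harmonic recurrence is solved by u_k = k/112, giving u_45 = 45/112.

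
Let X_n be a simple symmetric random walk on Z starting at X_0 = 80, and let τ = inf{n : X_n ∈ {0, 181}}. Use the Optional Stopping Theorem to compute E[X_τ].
E[X_τ] = 80

X_n is a martingale and τ is a bounded-mean stopping time (indeed τ is finite a.s. with bounded expectation since the walk is in a bounded region). By the OST, E[X_τ] = E[X_0] = 80. Equivalently: E[X_τ] = 181 · P(hit 181 first) + 0 · P(hit 0 first) = 181 · (80/181) = 80.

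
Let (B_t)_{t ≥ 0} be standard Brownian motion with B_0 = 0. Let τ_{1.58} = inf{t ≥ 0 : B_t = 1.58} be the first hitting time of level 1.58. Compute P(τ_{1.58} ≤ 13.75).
P(τ_{1.58} ≤ 13.75) = 2(1 − Φ(1.58/√13.75)) = 2(1 − Φ(0.4261)) ≈ 0.6700

By the reflection principle for standard BM, P(τ_b ≤ t) = 2 · P(B_t ≥ b). Since B_t ~ N(0, t), P(B_t ≥ 1.58) = 1 − Φ(1.58/√t) = 1 − Φ(1.58/√13.75) = 1 − Φ(0.4261) ≈ 0.33502. Doubling: P(τ_{1.58} ≤ 13.75) ≈ 2 · 0.33502 = 0.67004 ≈ 0.6700.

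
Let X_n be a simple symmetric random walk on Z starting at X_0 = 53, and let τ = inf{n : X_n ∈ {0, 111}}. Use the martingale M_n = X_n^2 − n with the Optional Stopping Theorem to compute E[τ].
E[τ] = 3074

M_n = X_n^2 − n is a martingale (since E[X_{n+1}^2 | F_n] = X_n^2 + 1). By OST (τ has finite mean in a bounded region), E[M_τ] = E[M_0] = X_0^2 − 0 = 53^2 = 2809. Also E[M_τ] = E[X_τ^2] − E[τ]. The walk exits at 0 or 111, with P(hit 111 first) = 53/111, so E[X_τ^2] = 111^2 · 53/111 + 0 = 5883. Thus E[τ] = E[X_τ^2] − E[M_τ] = 5883 − 2809 = 3074 = 53(111 − 53) = 3074.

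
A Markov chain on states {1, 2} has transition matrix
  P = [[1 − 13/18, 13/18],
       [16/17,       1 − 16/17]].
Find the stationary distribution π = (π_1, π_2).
π_1 = 288/509, π_2 = 221/509

Solve πP = π with π_1 + π_2 = 1. From πP = π: π_1 · (1 − 13/18) + π_2 · 16/17 = π_1 ⇒ π_2 · 16/17 = π_1 · 13/18 ⇒ π_2/π_1 = (13/18)/(16/17) = 221/288. Together with π_1 + π_2 = 1:
  π_1 = (16/17)/(13/18 + 16/17) = (16/17)/(509/306) = 288/509,
  π_2 = (13/18)/(13/18 + 16/17) = (13/18)/(509/306) = 221/509.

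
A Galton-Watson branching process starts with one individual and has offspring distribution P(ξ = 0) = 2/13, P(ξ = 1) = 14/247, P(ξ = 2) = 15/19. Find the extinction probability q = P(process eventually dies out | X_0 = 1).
q = 38/195

The pgf is f(s) = 2/13 + 14/247·s + 15/19·s². The extinction probability q is the smallest fixed point of f in [0, 1]. Setting s = f(s):
  15/19·s² + (14/247 − 1)·s + 2/13 = 0
  15/19·s² − (2/13 + 15/19)·s + 2/13 = 0
which factors as (s − 1)·(15/19·s − 2/13) = 0, giving roots s = 1 and s = (2/13)/(15/19) = 38/195.
Mean offspring μ = 14/247 + 2·15/19 = 404/247 > 1 (supercritical), so q < 1. The extinction probability is the smaller root: q = (2/13)/(15/19) = 38/195.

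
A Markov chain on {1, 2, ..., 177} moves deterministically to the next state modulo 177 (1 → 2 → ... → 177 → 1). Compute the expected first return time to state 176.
E[T_176 | X_0 = 176] = 177

The chain cycles deterministically, so starting at state 176 it returns in exactly 177 steps. Equivalently, the stationary distribution is uniform π_j = 1/177 for every state j, so by Kac's formula E[T_176] = 1/π_176 = 177.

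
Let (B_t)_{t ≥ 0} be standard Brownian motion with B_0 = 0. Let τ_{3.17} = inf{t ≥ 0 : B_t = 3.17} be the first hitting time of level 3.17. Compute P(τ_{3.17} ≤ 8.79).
P(τ_{3.17} ≤ 8.79) = 2(1 − Φ(3.17/√8.79)) = 2(1 − Φ(1.0692)) ≈ 0.2850

By the reflection principle for standard BM, P(τ_b ≤ t) = 2 · P(B_t ≥ b). Since B_t ~ N(0, t), P(B_t ≥ 3.17) = 1 − Φ(3.17/√t) = 1 − Φ(3.17/√8.79) = 1 − Φ(1.0692) ≈ 0.14249. Doubling: P(τ_{3.17} ≤ 8.79) ≈ 2 · 0.14249 = 0.28498 ≈ 0.2850.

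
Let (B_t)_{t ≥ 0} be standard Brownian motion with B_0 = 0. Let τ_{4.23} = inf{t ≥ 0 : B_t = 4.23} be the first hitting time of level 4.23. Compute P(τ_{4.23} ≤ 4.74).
P(τ_{4.23} ≤ 4.74) = 2(1 − Φ(4.23/√4.74)) = 2(1 − Φ(1.9429)) ≈ 0.0520

By the reflection principle for standard BM, P(τ_b ≤ t) = 2 · P(B_t ≥ b). Since B_t ~ N(0, t), P(B_t ≥ 4.23) = 1 − Φ(4.23/√t) = 1 − Φ(4.23/√4.74) = 1 − Φ(1.9429) ≈ 0.02601. Doubling: P(τ_{4.23} ≤ 4.74) ≈ 2 · 0.02601 = 0.05202 ≈ 0.0520.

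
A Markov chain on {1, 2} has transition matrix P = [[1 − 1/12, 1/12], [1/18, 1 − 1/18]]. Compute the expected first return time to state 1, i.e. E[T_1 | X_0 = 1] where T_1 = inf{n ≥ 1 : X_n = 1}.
E[T_1 | X_0 = 1] = 1/π_1 = 5/2

For an irreducible recurrent Markov chain with stationary distribution π, E[T_i | X_0 = i] = 1/π_i (Kac's formula). Here π_1 = (1/18)/(1/12 + 1/18) = (1/18)/(5/36) = 2/5, so E[T_1 | X_0 = 1] = 1/π_1 = (1/12 + 1/18)/(1/18) = (5/36)/(1/18) = 5/2.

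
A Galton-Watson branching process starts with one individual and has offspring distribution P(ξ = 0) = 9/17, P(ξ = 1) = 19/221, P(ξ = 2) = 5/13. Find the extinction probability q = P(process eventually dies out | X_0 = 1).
q = 1

Mean offspring μ = 0·9/17 + 1·19/221 + 2·5/13 = 189/221 ≤ 1. For μ ≤ 1 with offspring not concentrated at 1, the Galton-Watson process goes extinct almost surely, so q = 1.
(Algebraic check: The pgf is f(s) = 9/17 + 19/221·s + 5/13·s². The extinction probability q is the smallest fixed point of f in [0, 1]. Setting s = f(s):
  5/13·s² + (19/221 − 1)·s + 9/17 = 0
  5/13·s² − (9/17 + 5/13)·s + 9/17 = 0
which factors as (s − 1)·(5/13·s − 9/17) = 0, giving roots s = 1 and s = (9/17)/(5/13) = 117/85. Since 117/85 ≥ 1, the smallest root in [0, 1] is s = 1.)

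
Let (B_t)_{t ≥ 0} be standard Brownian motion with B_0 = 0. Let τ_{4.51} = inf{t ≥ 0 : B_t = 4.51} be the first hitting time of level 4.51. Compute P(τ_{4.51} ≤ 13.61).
P(τ_{4.51} ≤ 13.61) = 2(1 − Φ(4.51/√13.61)) = 2(1 − Φ(1.2225)) ≈ 0.2215

By the reflection principle for standard BM, P(τ_b ≤ t) = 2 · P(B_t ≥ b). Since B_t ~ N(0, t), P(B_t ≥ 4.51) = 1 − Φ(4.51/√t) = 1 − Φ(4.51/√13.61) = 1 − Φ(1.2225) ≈ 0.11076. Doubling: P(τ_{4.51} ≤ 13.61) ≈ 2 · 0.11076 = 0.22152 ≈ 0.2215.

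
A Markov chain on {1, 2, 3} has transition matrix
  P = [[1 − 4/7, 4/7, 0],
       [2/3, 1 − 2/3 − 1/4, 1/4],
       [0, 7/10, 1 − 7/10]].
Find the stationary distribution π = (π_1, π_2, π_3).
π = (49/106, 21/53, 15/106)

This is a birth-death chain on three states, which satisfies detailed balance: π_1 · P_{12} = π_2 · P_{21} and π_2 · P_{23} = π_3 · P_{32}.
From π_1 · 4/7 = π_2 · 2/3: π_2/π_1 = (4/7)/(2/3) = 6/7.
From π_2 · 1/4 = π_3 · 7/10: π_3/π_2 = (1/4)/(7/10) = 5/14.
Take π_1 proportional to 1; then unnormalized π = (1, 6/7, 15/49). Normalize by dividing by the sum 106/49:
  π = (49/106, 21/53, 15/106).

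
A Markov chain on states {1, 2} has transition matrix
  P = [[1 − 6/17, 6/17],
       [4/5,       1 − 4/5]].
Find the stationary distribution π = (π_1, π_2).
π_1 = 34/49, π_2 = 15/49

Solve πP = π with π_1 + π_2 = 1. From πP = π: π_1 · (1 − 6/17) + π_2 · 4/5 = π_1 ⇒ π_2 · 4/5 = π_1 · 6/17 ⇒ π_2/π_1 = (6/17)/(4/5) = 15/34. Together with π_1 + π_2 = 1:
  π_1 = (4/5)/(6/17 + 4/5) = (4/5)/(98/85) = 34/49,
  π_2 = (6/17)/(6/17 + 4/5) = (6/17)/(98/85) = 15/49.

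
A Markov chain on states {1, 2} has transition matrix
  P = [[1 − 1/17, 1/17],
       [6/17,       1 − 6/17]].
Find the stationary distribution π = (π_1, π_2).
π_1 = 6/7, π_2 = 1/7

Solve πP = π with π_1 + π_2 = 1. From πP = π: π_1 · (1 − 1/17) + π_2 · 6/17 = π_1 ⇒ π_2 · 6/17 = π_1 · 1/17 ⇒ π_2/π_1 = (1/17)/(6/17) = 1/6. Together with π_1 + π_2 = 1:
  π_1 = (6/17)/(1/17 + 6/17) = (6/17)/(7/17) = 6/7,
  π_2 = (1/17)/(1/17 + 6/17) = (1/17)/(7/17) = 1/7.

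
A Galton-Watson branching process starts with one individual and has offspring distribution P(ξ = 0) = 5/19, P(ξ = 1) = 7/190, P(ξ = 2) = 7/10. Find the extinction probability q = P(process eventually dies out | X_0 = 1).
q = 50/133

The pgf is f(s) = 5/19 + 7/190·s + 7/10·s². The extinction probability q is the smallest fixed point of f in [0, 1]. Setting s = f(s):
  7/10·s² + (7/190 − 1)·s + 5/19 = 0
  7/10·s² − (5/19 + 7/10)·s + 5/19 = 0
which factors as (s − 1)·(7/10·s − 5/19) = 0, giving roots s = 1 and s = (5/19)/(7/10) = 50/133.
Mean offspring μ = 7/190 + 2·7/10 = 273/190 > 1 (supercritical), so q < 1. The extinction probability is the smaller root: q = (5/19)/(7/10) = 50/133.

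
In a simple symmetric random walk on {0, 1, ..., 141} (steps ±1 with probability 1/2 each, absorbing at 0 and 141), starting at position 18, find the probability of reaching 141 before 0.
P(hit 141 before 0) = 18/141 = 6/47

Let u_k = P(hit 141 before 0 | start at k). Then u_0 = 0, u_141 = 1, and u_k = u_{k-1}/2 + u_{k+1}/2 for 1 ≤ k ≤ 140. This harmonic recurrence is solved by u_k = k/141, giving u_18 = 18/141 = 6/47.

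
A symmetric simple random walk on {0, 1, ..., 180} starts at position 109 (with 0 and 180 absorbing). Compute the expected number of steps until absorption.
E[τ | X_0 = 109] = 7739

Let v_k = E[τ | X_0 = k]. Boundary: v_0 = v_180 = 0. Recurrence: v_k = 1 + (v_{k-1} + v_{k+1})/2 for 1 ≤ k ≤ 179. The particular solution to v_k − (v_{k-1} + v_{k+1})/2 = 1 is v_k = −k^2. Adding homogeneous solution A + B k and matching boundaries gives v_k = k (180 − k). Substituting k = 109: v_109 = 109 · 71 = 7739.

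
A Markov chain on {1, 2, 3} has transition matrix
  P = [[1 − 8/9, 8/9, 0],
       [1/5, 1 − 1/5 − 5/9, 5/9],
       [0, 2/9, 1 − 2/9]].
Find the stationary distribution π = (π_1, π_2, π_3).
π = (9/149, 40/149, 100/149)

This is a birth-death chain on three states, which satisfies detailed balance: π_1 · P_{12} = π_2 · P_{21} and π_2 · P_{23} = π_3 · P_{32}.
From π_1 · 8/9 = π_2 · 1/5: π_2/π_1 = (8/9)/(1/5) = 40/9.
From π_2 · 5/9 = π_3 · 2/9: π_3/π_2 = (5/9)/(2/9) = 5/2.
Take π_1 proportional to 1; then unnormalized π = (1, 40/9, 100/9). Normalize by dividing by the sum 149/9:
  π = (9/149, 40/149, 100/149).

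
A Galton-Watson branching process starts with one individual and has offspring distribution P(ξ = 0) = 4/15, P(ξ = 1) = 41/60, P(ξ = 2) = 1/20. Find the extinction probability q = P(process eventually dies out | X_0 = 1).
q = 1

Mean offspring μ = 0·4/15 + 1·41/60 + 2·1/20 = 47/60 ≤ 1. For μ ≤ 1 with offspring not concentrated at 1, the Galton-Watson process goes extinct almost surely, so q = 1.
(Algebraic check: The pgf is f(s) = 4/15 + 41/60·s + 1/20·s². The extinction probability q is the smallest fixed point of f in [0, 1]. Setting s = f(s):
  1/20·s² + (41/60 − 1)·s + 4/15 = 0
  1/20·s² − (4/15 + 1/20)·s + 4/15 = 0
which factors as (s − 1)·(1/20·s − 4/15) = 0, giving roots s = 1 and s = (4/15)/(1/20) = 16/3. Since 16/3 ≥ 1, the smallest root in [0, 1] is s = 1.)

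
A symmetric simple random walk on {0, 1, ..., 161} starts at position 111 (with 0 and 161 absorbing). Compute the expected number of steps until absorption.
E[τ | X_0 = 111] = 5550

Let v_k = E[τ | X_0 = k]. Boundary: v_0 = v_161 = 0. Recurrence: v_k = 1 + (v_{k-1} + v_{k+1})/2 for 1 ≤ k ≤ 160. The particular solution to v_k − (v_{k-1} + v_{k+1})/2 = 1 is v_k = −k^2. Adding homogeneous solution A + B k and matching boundaries gives v_k = k (161 − k). Substituting k = 111: v_111 = 111 · 50 = 5550.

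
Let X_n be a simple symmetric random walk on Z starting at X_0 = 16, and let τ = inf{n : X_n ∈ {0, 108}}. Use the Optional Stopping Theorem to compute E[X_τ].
E[X_τ] = 16

X_n is a martingale and τ is a bounded-mean stopping time (indeed τ is finite a.s. with bounded expectation since the walk is in a bounded region). By the OST, E[X_τ] = E[X_0] = 16. Equivalently: E[X_τ] = 108 · P(hit 108 first) + 0 · P(hit 0 first) = 108 · (16/108) = 16.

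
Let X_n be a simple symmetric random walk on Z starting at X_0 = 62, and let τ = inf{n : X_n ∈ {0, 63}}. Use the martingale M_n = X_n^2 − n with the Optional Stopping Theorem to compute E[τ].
E[τ] = 62

M_n = X_n^2 − n is a martingale (since E[X_{n+1}^2 | F_n] = X_n^2 + 1). By OST (τ has finite mean in a bounded region), E[M_τ] = E[M_0] = X_0^2 − 0 = 62^2 = 3844. Also E[M_τ] = E[X_τ^2] − E[τ]. The walk exits at 0 or 63, with P(hit 63 first) = 62/63, so E[X_τ^2] = 63^2 · 62/63 + 0 = 3906. Thus E[τ] = E[X_τ^2] − E[M_τ] = 3906 − 3844 = 62 = 62(63 − 62) = 62.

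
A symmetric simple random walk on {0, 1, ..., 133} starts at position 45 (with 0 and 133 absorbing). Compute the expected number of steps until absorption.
E[τ | X_0 = 45] = 3960

Let v_k = E[τ | X_0 = k]. Boundary: v_0 = v_133 = 0. Recurrence: v_k = 1 + (v_{k-1} + v_{k+1})/2 for 1 ≤ k ≤ 132. The particular solution to v_k − (v_{k-1} + v_{k+1})/2 = 1 is v_k = −k^2. Adding homogeneous solution A + B k and matching boundaries gives v_k = k (133 − k). Substituting k = 45: v_45 = 45 · 88 = 3960.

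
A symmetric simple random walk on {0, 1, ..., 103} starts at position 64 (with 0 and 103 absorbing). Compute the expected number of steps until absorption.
E[τ | X_0 = 64] = 2496

Let v_k = E[τ | X_0 = k]. Boundary: v_0 = v_103 = 0. Recurrence: v_k = 1 + (v_{k-1} + v_{k+1})/2 for 1 ≤ k ≤ 102. The particular solution to v_k − (v_{k-1} + v_{k+1})/2 = 1 is v_k = −k^2. Adding homogeneous solution A + B k and matching boundaries gives v_k = k (103 − k). Substituting k = 64: v_64 = 64 · 39 = 2496.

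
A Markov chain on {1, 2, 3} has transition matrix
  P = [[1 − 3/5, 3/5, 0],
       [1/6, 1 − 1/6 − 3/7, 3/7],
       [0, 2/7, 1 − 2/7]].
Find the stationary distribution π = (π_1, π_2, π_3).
π = (1/10, 9/25, 27/50)

This is a birth-death chain on three states, which satisfies detailed balance: π_1 · P_{12} = π_2 · P_{21} and π_2 · P_{23} = π_3 · P_{32}.
From π_1 · 3/5 = π_2 · 1/6: π_2/π_1 = (3/5)/(1/6) = 18/5.
From π_2 · 3/7 = π_3 · 2/7: π_3/π_2 = (3/7)/(2/7) = 3/2.
Take π_1 proportional to 1; then unnormalized π = (1, 18/5, 27/5). Normalize by dividing by the sum 10:
  π = (1/10, 9/25, 27/50).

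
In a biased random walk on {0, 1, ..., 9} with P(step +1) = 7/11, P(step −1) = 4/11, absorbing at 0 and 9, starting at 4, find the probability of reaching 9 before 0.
P(hit 9 before 0) = (1 − (4/7)^4) / (1 − (4/7)^9) = 12017005/13363821

Let u_k denote P(reach 9 before 0 | start at k). Boundary: u_0 = 0, u_9 = 1. Recurrence: u_k = 7/11·u_{k+1} + 4/11·u_{k-1} for 1 ≤ k ≤ 8. Try u_k = A + B·r^k with r = q/p = (4/11)/(7/11) = 4/7. Substitution satisfies the recurrence; boundary conditions give:
  u_k = (1 − r^k) / (1 − r^N) = (1 − (4/7)^4) / (1 − (4/7)^9) = 12017005/13363821.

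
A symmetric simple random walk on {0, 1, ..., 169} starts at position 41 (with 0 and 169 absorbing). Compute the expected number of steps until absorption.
E[τ | X_0 = 41] = 5248

Let v_k = E[τ | X_0 = k]. Boundary: v_0 = v_169 = 0. Recurrence: v_k = 1 + (v_{k-1} + v_{k+1})/2 for 1 ≤ k ≤ 168. The particular solution to v_k − (v_{k-1} + v_{k+1})/2 = 1 is v_k = −k^2. Adding homogeneous solution A + B k and matching boundaries gives v_k = k (169 − k). Substituting k = 41: v_41 = 41 · 128 = 5248.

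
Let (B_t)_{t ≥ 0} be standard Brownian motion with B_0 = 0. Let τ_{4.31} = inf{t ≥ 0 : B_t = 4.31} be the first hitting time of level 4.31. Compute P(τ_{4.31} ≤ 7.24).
P(τ_{4.31} ≤ 7.24) = 2(1 − Φ(4.31/√7.24)) = 2(1 − Φ(1.6018)) ≈ 0.1092

By the reflection principle for standard BM, P(τ_b ≤ t) = 2 · P(B_t ≥ b). Since B_t ~ N(0, t), P(B_t ≥ 4.31) = 1 − Φ(4.31/√t) = 1 − Φ(4.31/√7.24) = 1 − Φ(1.6018) ≈ 0.05460. Doubling: P(τ_{4.31} ≤ 7.24) ≈ 2 · 0.05460 = 0.10920 ≈ 0.1092.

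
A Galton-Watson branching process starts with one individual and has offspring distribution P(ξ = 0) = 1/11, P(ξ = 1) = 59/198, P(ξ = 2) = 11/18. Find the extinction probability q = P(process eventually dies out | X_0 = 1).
q = 18/121

The pgf is f(s) = 1/11 + 59/198·s + 11/18·s². The extinction probability q is the smallest fixed point of f in [0, 1]. Setting s = f(s):
  11/18·s² + (59/198 − 1)·s + 1/11 = 0
  11/18·s² − (1/11 + 11/18)·s + 1/11 = 0
which factors as (s − 1)·(11/18·s − 1/11) = 0, giving roots s = 1 and s = (1/11)/(11/18) = 18/121.
Mean offspring μ = 59/198 + 2·11/18 = 301/198 > 1 (supercritical), so q < 1. The extinction probability is the smaller root: q = (1/11)/(11/18) = 18/121.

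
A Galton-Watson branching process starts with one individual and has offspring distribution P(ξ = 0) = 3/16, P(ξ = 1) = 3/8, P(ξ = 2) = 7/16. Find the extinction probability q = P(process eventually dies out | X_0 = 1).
q = 3/7

The pgf is f(s) = 3/16 + 3/8·s + 7/16·s². The extinction probability q is the smallest fixed point of f in [0, 1]. Setting s = f(s):
  7/16·s² + (3/8 − 1)·s + 3/16 = 0
  7/16·s² − (3/16 + 7/16)·s + 3/16 = 0
which factors as (s − 1)·(7/16·s − 3/16) = 0, giving roots s = 1 and s = (3/16)/(7/16) = 3/7.
Mean offspring μ = 3/8 + 2·7/16 = 5/4 > 1 (supercritical), so q < 1. The extinction probability is the smaller root: q = (3/16)/(7/16) = 3/7.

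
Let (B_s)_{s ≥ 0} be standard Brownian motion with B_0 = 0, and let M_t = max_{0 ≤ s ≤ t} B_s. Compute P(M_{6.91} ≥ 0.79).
P(M_{6.91} ≥ 0.79) = 2·P(B_{6.91} ≥ 0.79) = 2(1 − Φ(0.79/√6.91)) ≈ 0.7638

By the reflection principle for Brownian motion, P(M_t ≥ a) = 2 · P(B_t ≥ a) for a ≥ 0. Since B_t ~ N(0, t), P(B_t ≥ 0.79) = 1 − Φ(0.79/√t) = 1 − Φ(0.79/√6.91) = 1 − Φ(0.3005). So
  P(M_{6.91} ≥ 0.79) = 2(1 − Φ(0.3005)) ≈ 0.7638.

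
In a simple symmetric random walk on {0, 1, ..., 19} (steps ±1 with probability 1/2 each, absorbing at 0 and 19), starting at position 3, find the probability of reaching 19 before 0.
P(hit 19 before 0) = 3/19

Let u_k = P(hit 19 before 0 | start at k). Then u_0 = 0, u_19 = 1, and u_k = u_{k-1}/2 + u_{k+1}/2 for 1 ≤ k ≤ 18. This harmonic recurrence is solved by u_k = k/19, giving u_3 = 3/19.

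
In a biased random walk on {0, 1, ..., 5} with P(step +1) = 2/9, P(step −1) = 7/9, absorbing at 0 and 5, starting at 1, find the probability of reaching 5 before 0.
P(hit 5 before 0) = (1 − (7/2)^1) / (1 − (7/2)^5) = 16/3355

Let u_k denote P(reach 5 before 0 | start at k). Boundary: u_0 = 0, u_5 = 1. Recurrence: u_k = 2/9·u_{k+1} + 7/9·u_{k-1} for 1 ≤ k ≤ 4. Try u_k = A + B·r^k with r = q/p = (7/9)/(2/9) = 7/2. Substitution satisfies the recurrence; boundary conditions give:
  u_k = (1 − r^k) / (1 − r^N) = (1 − (7/2)^1) / (1 − (7/2)^5) = 16/3355.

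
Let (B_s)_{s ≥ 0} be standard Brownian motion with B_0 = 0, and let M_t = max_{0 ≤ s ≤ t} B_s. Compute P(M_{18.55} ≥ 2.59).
P(M_{18.55} ≥ 2.59) = 2·P(B_{18.55} ≥ 2.59) = 2(1 − Φ(2.59/√18.55)) ≈ 0.5476

By the reflection principle for Brownian motion, P(M_t ≥ a) = 2 · P(B_t ≥ a) for a ≥ 0. Since B_t ~ N(0, t), P(B_t ≥ 2.59) = 1 − Φ(2.59/√t) = 1 − Φ(2.59/√18.55) = 1 − Φ(0.6014). So
  P(M_{18.55} ≥ 2.59) = 2(1 − Φ(0.6014)) ≈ 0.5476.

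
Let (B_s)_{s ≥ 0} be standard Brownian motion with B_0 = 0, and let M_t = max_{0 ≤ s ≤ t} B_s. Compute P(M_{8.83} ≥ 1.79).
P(M_{8.83} ≥ 1.79) = 2·P(B_{8.83} ≥ 1.79) = 2(1 − Φ(1.79/√8.83)) ≈ 0.5469

By the reflection principle for Brownian motion, P(M_t ≥ a) = 2 · P(B_t ≥ a) for a ≥ 0. Since B_t ~ N(0, t), P(B_t ≥ 1.79) = 1 − Φ(1.79/√t) = 1 − Φ(1.79/√8.83) = 1 − Φ(0.6024). So
  P(M_{8.83} ≥ 1.79) = 2(1 − Φ(0.6024)) ≈ 0.5469.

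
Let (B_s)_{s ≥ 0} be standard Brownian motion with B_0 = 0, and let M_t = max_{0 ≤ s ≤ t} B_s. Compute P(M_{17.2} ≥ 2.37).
P(M_{17.2} ≥ 2.37) = 2·P(B_{17.2} ≥ 2.37) = 2(1 − Φ(2.37/√17.2)) ≈ 0.5677

By the reflection principle for Brownian motion, P(M_t ≥ a) = 2 · P(B_t ≥ a) for a ≥ 0. Since B_t ~ N(0, t), P(B_t ≥ 2.37) = 1 − Φ(2.37/√t) = 1 − Φ(2.37/√17.2) = 1 − Φ(0.5715). So
  P(M_{17.2} ≥ 2.37) = 2(1 − Φ(0.5715)) ≈ 0.5677.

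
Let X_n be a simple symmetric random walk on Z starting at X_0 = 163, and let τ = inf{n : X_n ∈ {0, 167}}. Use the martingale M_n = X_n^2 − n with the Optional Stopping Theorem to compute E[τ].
E[τ] = 652

M_n = X_n^2 − n is a martingale (since E[X_{n+1}^2 | F_n] = X_n^2 + 1). By OST (τ has finite mean in a bounded region), E[M_τ] = E[M_0] = X_0^2 − 0 = 163^2 = 26569. Also E[M_τ] = E[X_τ^2] − E[τ]. The walk exits at 0 or 167, with P(hit 167 first) = 163/167, so E[X_τ^2] = 167^2 · 163/167 + 0 = 27221. Thus E[τ] = E[X_τ^2] − E[M_τ] = 27221 − 26569 = 652 = 163(167 − 163) = 652.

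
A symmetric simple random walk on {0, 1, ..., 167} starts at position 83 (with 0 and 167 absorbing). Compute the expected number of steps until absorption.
E[τ | X_0 = 83] = 6972

Let v_k = E[τ | X_0 = k]. Boundary: v_0 = v_167 = 0. Recurrence: v_k = 1 + (v_{k-1} + v_{k+1})/2 for 1 ≤ k ≤ 166. The particular solution to v_k − (v_{k-1} + v_{k+1})/2 = 1 is v_k = −k^2. Adding homogeneous solution A + B k and matching boundaries gives v_k = k (167 − k). Substituting k = 83: v_83 = 83 · 84 = 6972.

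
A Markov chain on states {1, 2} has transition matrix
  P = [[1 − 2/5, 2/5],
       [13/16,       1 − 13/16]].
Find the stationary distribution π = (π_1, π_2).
π_1 = 65/97, π_2 = 32/97

Solve πP = π with π_1 + π_2 = 1. From πP = π: π_1 · (1 − 2/5) + π_2 · 13/16 = π_1 ⇒ π_2 · 13/16 = π_1 · 2/5 ⇒ π_2/π_1 = (2/5)/(13/16) = 32/65. Together with π_1 + π_2 = 1:
  π_1 = (13/16)/(2/5 + 13/16) = (13/16)/(97/80) = 65/97,
  π_2 = (2/5)/(2/5 + 13/16) = (2/5)/(97/80) = 32/97.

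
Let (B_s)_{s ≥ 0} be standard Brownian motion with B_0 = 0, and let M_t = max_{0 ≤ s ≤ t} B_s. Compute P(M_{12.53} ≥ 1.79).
P(M_{12.53} ≥ 1.79) = 2·P(B_{12.53} ≥ 1.79) = 2(1 − Φ(1.79/√12.53)) ≈ 0.6131

By the reflection principle for Brownian motion, P(M_t ≥ a) = 2 · P(B_t ≥ a) for a ≥ 0. Since B_t ~ N(0, t), P(B_t ≥ 1.79) = 1 − Φ(1.79/√t) = 1 − Φ(1.79/√12.53) = 1 − Φ(0.5057). So
  P(M_{12.53} ≥ 1.79) = 2(1 − Φ(0.5057)) ≈ 0.6131.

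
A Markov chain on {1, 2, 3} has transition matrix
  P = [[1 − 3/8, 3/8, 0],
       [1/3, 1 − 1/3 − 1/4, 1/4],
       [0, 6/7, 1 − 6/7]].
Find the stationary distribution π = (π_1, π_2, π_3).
π = (64/157, 72/157, 21/157)

This is a birth-death chain on three states, which satisfies detailed balance: π_1 · P_{12} = π_2 · P_{21} and π_2 · P_{23} = π_3 · P_{32}.
From π_1 · 3/8 = π_2 · 1/3: π_2/π_1 = (3/8)/(1/3) = 9/8.
From π_2 · 1/4 = π_3 · 6/7: π_3/π_2 = (1/4)/(6/7) = 7/24.
Take π_1 proportional to 1; then unnormalized π = (1, 9/8, 21/64). Normalize by dividing by the sum 157/64:
  π = (64/157, 72/157, 21/157).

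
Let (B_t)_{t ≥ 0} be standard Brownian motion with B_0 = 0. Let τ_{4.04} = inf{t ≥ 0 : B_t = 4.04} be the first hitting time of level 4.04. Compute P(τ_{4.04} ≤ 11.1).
P(τ_{4.04} ≤ 11.1) = 2(1 − Φ(4.04/√11.1)) = 2(1 − Φ(1.2126)) ≈ 0.2253

By the reflection principle for standard BM, P(τ_b ≤ t) = 2 · P(B_t ≥ b). Since B_t ~ N(0, t), P(B_t ≥ 4.04) = 1 − Φ(4.04/√t) = 1 − Φ(4.04/√11.1) = 1 − Φ(1.2126) ≈ 0.11264. Doubling: P(τ_{4.04} ≤ 11.1) ≈ 2 · 0.11264 = 0.22528 ≈ 0.2253.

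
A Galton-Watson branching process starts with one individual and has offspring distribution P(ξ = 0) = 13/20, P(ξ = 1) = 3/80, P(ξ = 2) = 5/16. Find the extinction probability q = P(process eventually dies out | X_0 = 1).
q = 1

Mean offspring μ = 0·13/20 + 1·3/80 + 2·5/16 = 53/80 ≤ 1. For μ ≤ 1 with offspring not concentrated at 1, the Galton-Watson process goes extinct almost surely, so q = 1.
(Algebraic check: The pgf is f(s) = 13/20 + 3/80·s + 5/16·s². The extinction probability q is the smallest fixed point of f in [0, 1]. Setting s = f(s):
  5/16·s² + (3/80 − 1)·s + 13/20 = 0
  5/16·s² − (13/20 + 5/16)·s + 13/20 = 0
which factors as (s − 1)·(5/16·s − 13/20) = 0, giving roots s = 1 and s = (13/20)/(5/16) = 52/25. Since 52/25 ≥ 1, the smallest root in [0, 1] is s = 1.)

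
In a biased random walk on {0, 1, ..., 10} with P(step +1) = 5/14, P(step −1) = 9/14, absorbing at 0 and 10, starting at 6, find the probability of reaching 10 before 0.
P(hit 10 before 0) = (1 − (9/5)^6) / (1 − (9/5)^10) = 5756875/62089621

Let u_k denote P(reach 10 before 0 | start at k). Boundary: u_0 = 0, u_10 = 1. Recurrence: u_k = 5/14·u_{k+1} + 9/14·u_{k-1} for 1 ≤ k ≤ 9. Try u_k = A + B·r^k with r = q/p = (9/14)/(5/14) = 9/5. Substitution satisfies the recurrence; boundary conditions give:
  u_k = (1 − r^k) / (1 − r^N) = (1 − (9/5)^6) / (1 − (9/5)^10) = 5756875/62089621.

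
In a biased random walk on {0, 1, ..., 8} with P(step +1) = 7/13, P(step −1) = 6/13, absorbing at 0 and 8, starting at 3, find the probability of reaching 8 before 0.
P(hit 8 before 0) = (1 − (6/7)^3) / (1 − (6/7)^8) = 2134489/4085185

Let u_k denote P(reach 8 before 0 | start at k). Boundary: u_0 = 0, u_8 = 1. Recurrence: u_k = 7/13·u_{k+1} + 6/13·u_{k-1} for 1 ≤ k ≤ 7. Try u_k = A + B·r^k with r = q/p = (6/13)/(7/13) = 6/7. Substitution satisfies the recurrence; boundary conditions give:
  u_k = (1 − r^k) / (1 − r^N) = (1 − (6/7)^3) / (1 − (6/7)^8) = 2134489/4085185.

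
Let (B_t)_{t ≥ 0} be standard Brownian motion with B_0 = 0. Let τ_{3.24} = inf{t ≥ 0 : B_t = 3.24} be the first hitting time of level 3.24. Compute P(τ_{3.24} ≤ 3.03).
P(τ_{3.24} ≤ 3.03) = 2(1 − Φ(3.24/√3.03)) = 2(1 − Φ(1.8613)) ≈ 0.0627

By the reflection principle for standard BM, P(τ_b ≤ t) = 2 · P(B_t ≥ b). Since B_t ~ N(0, t), P(B_t ≥ 3.24) = 1 − Φ(3.24/√t) = 1 − Φ(3.24/√3.03) = 1 − Φ(1.8613) ≈ 0.03135. Doubling: P(τ_{3.24} ≤ 3.03) ≈ 2 · 0.03135 = 0.06270 ≈ 0.0627.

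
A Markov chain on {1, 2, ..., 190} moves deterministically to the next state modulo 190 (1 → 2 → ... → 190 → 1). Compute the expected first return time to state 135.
E[T_135 | X_0 = 135] = 190

The chain cycles deterministically, so starting at state 135 it returns in exactly 190 steps. Equivalently, the stationary distribution is uniform π_j = 1/190 for every state j, so by Kac's formula E[T_135] = 1/π_135 = 190.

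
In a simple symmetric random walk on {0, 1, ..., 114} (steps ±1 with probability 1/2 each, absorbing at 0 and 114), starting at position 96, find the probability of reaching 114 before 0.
P(hit 114 before 0) = 96/114 = 16/19

Let u_k = P(hit 114 before 0 | start at k). Then u_0 = 0, u_114 = 1, and u_k = u_{k-1}/2 + u_{k+1}/2 for 1 ≤ k ≤ 113. This harmonic recurrence is solved by u_k = k/114, giving u_96 = 96/114 = 16/19.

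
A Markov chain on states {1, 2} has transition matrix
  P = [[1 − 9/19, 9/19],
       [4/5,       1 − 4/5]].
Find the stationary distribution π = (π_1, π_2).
π_1 = 76/121, π_2 = 45/121

Solve πP = π with π_1 + π_2 = 1. From πP = π: π_1 · (1 − 9/19) + π_2 · 4/5 = π_1 ⇒ π_2 · 4/5 = π_1 · 9/19 ⇒ π_2/π_1 = (9/19)/(4/5) = 45/76. Together with π_1 + π_2 = 1:
  π_1 = (4/5)/(9/19 + 4/5) = (4/5)/(121/95) = 76/121,
  π_2 = (9/19)/(9/19 + 4/5) = (9/19)/(121/95) = 45/121.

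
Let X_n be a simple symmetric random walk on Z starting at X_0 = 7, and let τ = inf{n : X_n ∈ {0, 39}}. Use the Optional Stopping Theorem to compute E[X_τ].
E[X_τ] = 7

X_n is a martingale and τ is a bounded-mean stopping time (indeed τ is finite a.s. with bounded expectation since the walk is in a bounded region). By the OST, E[X_τ] = E[X_0] = 7. Equivalently: E[X_τ] = 39 · P(hit 39 first) + 0 · P(hit 0 first) = 39 · (7/39) = 7.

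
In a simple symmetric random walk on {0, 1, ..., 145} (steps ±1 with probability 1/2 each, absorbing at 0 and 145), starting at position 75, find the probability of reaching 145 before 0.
P(hit 145 before 0) = 75/145 = 15/29

Let u_k = P(hit 145 before 0 | start at k). Then u_0 = 0, u_145 = 1, and u_k = u_{k-1}/2 + u_{k+1}/2 for 1 ≤ k ≤ 144. This harmonic recurrence is solved by u_k = k/145, giving u_75 = 75/145 = 15/29.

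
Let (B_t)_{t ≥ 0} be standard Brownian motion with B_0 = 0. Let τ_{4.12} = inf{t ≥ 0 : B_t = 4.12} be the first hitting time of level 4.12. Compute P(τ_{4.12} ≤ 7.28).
P(τ_{4.12} ≤ 7.28) = 2(1 − Φ(4.12/√7.28)) = 2(1 − Φ(1.5270)) ≈ 0.1268

By the reflection principle for standard BM, P(τ_b ≤ t) = 2 · P(B_t ≥ b). Since B_t ~ N(0, t), P(B_t ≥ 4.12) = 1 − Φ(4.12/√t) = 1 − Φ(4.12/√7.28) = 1 − Φ(1.5270) ≈ 0.06338. Doubling: P(τ_{4.12} ≤ 7.28) ≈ 2 · 0.06338 = 0.12676 ≈ 0.1268.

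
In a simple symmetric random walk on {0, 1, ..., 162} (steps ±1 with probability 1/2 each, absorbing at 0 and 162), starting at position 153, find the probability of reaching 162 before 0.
P(hit 162 before 0) = 153/162 = 17/18

Let u_k = P(hit 162 before 0 | start at k). Then u_0 = 0, u_162 = 1, and u_k = u_{k-1}/2 + u_{k+1}/2 for 1 ≤ k ≤ 161. This harmonic recurrence is solved by u_k = k/162, giving u_153 = 153/162 = 17/18.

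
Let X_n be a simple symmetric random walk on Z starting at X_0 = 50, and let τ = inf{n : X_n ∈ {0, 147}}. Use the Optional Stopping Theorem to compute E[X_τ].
E[X_τ] = 50

X_n is a martingale and τ is a bounded-mean stopping time (indeed τ is finite a.s. with bounded expectation since the walk is in a bounded region). By the OST, E[X_τ] = E[X_0] = 50. Equivalently: E[X_τ] = 147 · P(hit 147 first) + 0 · P(hit 0 first) = 147 · (50/147) = 50.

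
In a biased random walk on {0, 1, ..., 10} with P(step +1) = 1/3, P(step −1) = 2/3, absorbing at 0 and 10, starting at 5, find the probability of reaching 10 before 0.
P(hit 10 before 0) = (1 − (2)^5) / (1 − (2)^10) = 1/33

Let u_k denote P(reach 10 before 0 | start at k). Boundary: u_0 = 0, u_10 = 1. Recurrence: u_k = 1/3·u_{k+1} + 2/3·u_{k-1} for 1 ≤ k ≤ 9. Try u_k = A + B·r^k with r = q/p = (2/3)/(1/3) = 2. Substitution satisfies the recurrence; boundary conditions give:
  u_k = (1 − r^k) / (1 − r^N) = (1 − (2)^5) / (1 − (2)^10) = 1/33.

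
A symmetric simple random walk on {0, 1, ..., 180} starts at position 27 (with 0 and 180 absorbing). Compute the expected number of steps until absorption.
E[τ | X_0 = 27] = 4131

Let v_k = E[τ | X_0 = k]. Boundary: v_0 = v_180 = 0. Recurrence: v_k = 1 + (v_{k-1} + v_{k+1})/2 for 1 ≤ k ≤ 179. The particular solution to v_k − (v_{k-1} + v_{k+1})/2 = 1 is v_k = −k^2. Adding homogeneous solution A + B k and matching boundaries gives v_k = k (180 − k). Substituting k = 27: v_27 = 27 · 153 = 4131.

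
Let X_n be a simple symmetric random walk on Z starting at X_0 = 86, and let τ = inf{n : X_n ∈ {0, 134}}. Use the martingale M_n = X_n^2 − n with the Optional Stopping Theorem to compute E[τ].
E[τ] = 4128

M_n = X_n^2 − n is a martingale (since E[X_{n+1}^2 | F_n] = X_n^2 + 1). By OST (τ has finite mean in a bounded region), E[M_τ] = E[M_0] = X_0^2 − 0 = 86^2 = 7396. Also E[M_τ] = E[X_τ^2] − E[τ]. The walk exits at 0 or 134, with P(hit 134 first) = 86/134, so E[X_τ^2] = 134^2 · 86/134 + 0 = 11524. Thus E[τ] = E[X_τ^2] − E[M_τ] = 11524 − 7396 = 4128 = 86(134 − 86) = 4128.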